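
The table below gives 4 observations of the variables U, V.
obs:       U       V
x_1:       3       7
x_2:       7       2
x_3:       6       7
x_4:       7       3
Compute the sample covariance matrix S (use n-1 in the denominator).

Step 1 — column means:
  mean(U) = (3 + 7 + 6 + 7) / 4 = 23/4 = 5.75
  mean(V) = (7 + 2 + 7 + 3) / 4 = 19/4 = 4.75

Step 2 — sample covariance S[i,j] = (1/(n-1)) · Σ_k (x_{k,i} - mean_i) · (x_{k,j} - mean_j), with n-1 = 3.
  S[U,U] = ((-2.75)·(-2.75) + (1.25)·(1.25) + (0.25)·(0.25) + (1.25)·(1.25)) / 3 = 10.75/3 = 3.5833
  S[U,V] = ((-2.75)·(2.25) + (1.25)·(-2.75) + (0.25)·(2.25) + (1.25)·(-1.75)) / 3 = -11.25/3 = -3.75
  S[V,V] = ((2.25)·(2.25) + (-2.75)·(-2.75) + (2.25)·(2.25) + (-1.75)·(-1.75)) / 3 = 20.75/3 = 6.9167

S is symmetric (S[j,i] = S[i,j]). Assembling:

S = [[3.5833, -3.75],
 [-3.75, 6.9167]]


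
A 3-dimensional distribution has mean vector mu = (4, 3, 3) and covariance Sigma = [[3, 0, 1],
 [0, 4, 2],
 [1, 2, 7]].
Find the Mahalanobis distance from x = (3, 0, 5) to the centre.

Step 1 — centre the observation: (x - mu) = (-1, -3, 2).

Step 2 — invert Sigma (cofactor / det for 3×3, or solve directly):
  Sigma^{-1} = [[0.3529, 0.0294, -0.0588],
 [0.0294, 0.2941, -0.0882],
 [-0.0588, -0.0882, 0.1765]].

Step 3 — form the quadratic (x - mu)^T · Sigma^{-1} · (x - mu):
  Sigma^{-1} · (x - mu) = (-0.5588, -1.0882, 0.6765).
  (x - mu)^T · [Sigma^{-1} · (x - mu)] = (-1)·(-0.5588) + (-3)·(-1.0882) + (2)·(0.6765) = 5.1765.

Step 4 — take square root: d = √(5.1765) ≈ 2.2752.

d(x, mu) = √(5.1765) ≈ 2.2752


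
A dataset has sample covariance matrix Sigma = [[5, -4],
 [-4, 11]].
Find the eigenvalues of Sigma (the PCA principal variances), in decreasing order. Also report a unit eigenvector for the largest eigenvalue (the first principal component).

Step 1 — characteristic polynomial of 2×2 Sigma:
  det(Sigma - λI) = λ² - trace · λ + det = 0.
  trace = 5 + 11 = 16, det = 5·11 - (-4)² = 39.
Step 2 — discriminant:
  Δ = trace² - 4·det = 256 - 156 = 100.
Step 3 — eigenvalues:
  λ = (trace ± √Δ)/2 = (16 ± 10)/2,
  λ_1 = 13,  λ_2 = 3.

Step 4 — unit eigenvector for λ_1: solve (Sigma - λ_1 I)v = 0. First row:
  (5 - 13)·v_x + (-4)·v_y = 0, i.e. (-8)·v_x + (-4)·v_y = 0,
  so v ∝ (b, λ_1 - a) = (-4, 8); multiply by -1 so the first entry is positive: u = (4, -8).
  ||u|| = √((4)² + (-8)²) = √(80) ≈ 8.9443,
  v_1 = u/||u|| ≈ (0.4472, -0.8944) (||v_1|| = 1).

λ_1 = 13,  λ_2 = 3;  v_1 ≈ (0.4472, -0.8944)


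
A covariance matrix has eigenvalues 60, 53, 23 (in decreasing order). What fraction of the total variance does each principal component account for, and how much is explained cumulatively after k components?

Step 1 — total variance = trace(Sigma) = Σ λ_i = 60 + 53 + 23 = 136.

Step 2 — fraction explained by component i = λ_i / Σ λ:
  PC1: 60/136 = 0.4412
  PC2: 53/136 = 0.3897
  PC3: 23/136 = 0.1691

Step 3 — cumulative fraction after k components = (λ_1 + ... + λ_k) / Σ λ:
  k = 1: 60/136 = 0.4412
  k = 2: (60 + 53)/136 = 113/136 = 0.8309
  k = 3: (60 + 53 + 23)/136 = 136/136 = 1

Summary (fraction, with percent):

explained: PC1 0.4412 (44.12%), PC2 0.3897 (38.97%), PC3 0.1691 (16.91%);  cumulative: 0.4412, 0.8309, 1


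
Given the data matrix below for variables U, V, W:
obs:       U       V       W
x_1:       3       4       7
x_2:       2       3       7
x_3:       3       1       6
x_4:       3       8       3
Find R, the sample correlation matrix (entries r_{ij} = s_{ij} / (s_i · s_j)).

Step 1 — column means:
  mean(U) = (3 + 2 + 3 + 3) / 4 = 11/4 = 2.75
  mean(V) = (4 + 3 + 1 + 8) / 4 = 16/4 = 4
  mean(W) = (7 + 7 + 6 + 3) / 4 = 23/4 = 5.75

Step 2 — sample variances and covariances s[i,j] = (1/(n-1)) · Σ_k (x_{k,i} - mean_i) · (x_{k,j} - mean_j), with n-1 = 3:
  s[U,U] = ((0.25)·(0.25) + (-0.75)·(-0.75) + (0.25)·(0.25) + (0.25)·(0.25)) / 3 = 0.75/3 = 0.25
  s[U,V] = ((0.25)·(0) + (-0.75)·(-1) + (0.25)·(-3) + (0.25)·(4)) / 3 = 1/3 = 0.3333
  s[U,W] = ((0.25)·(1.25) + (-0.75)·(1.25) + (0.25)·(0.25) + (0.25)·(-2.75)) / 3 = -1.25/3 = -0.4167
  s[V,V] = ((0)·(0) + (-1)·(-1) + (-3)·(-3) + (4)·(4)) / 3 = 26/3 = 8.6667
  s[V,W] = ((0)·(1.25) + (-1)·(1.25) + (-3)·(0.25) + (4)·(-2.75)) / 3 = -13/3 = -4.3333
  s[W,W] = ((1.25)·(1.25) + (1.25)·(1.25) + (0.25)·(0.25) + (-2.75)·(-2.75)) / 3 = 10.75/3 = 3.5833
  Sample standard deviations s_i = √(s[i,i]):
  s(U) = √(0.25) = 0.5
  s(V) = √(8.6667) = 2.9439
  s(W) = √(3.5833) = 1.893

Step 3 — r_{ij} = s_{ij} / (s_i · s_j):
  r[U,U] = 1 (diagonal).
  r[U,V] = 0.3333 / (0.5 · 2.9439) = 0.3333 / 1.472 = 0.2265
  r[U,W] = -0.4167 / (0.5 · 1.893) = -0.4167 / 0.9465 = -0.4402
  r[V,V] = 1 (diagonal).
  r[V,W] = -4.3333 / (2.9439 · 1.893) = -4.3333 / 5.5728 = -0.7776
  r[W,W] = 1 (diagonal).

R is symmetric with unit diagonal. Assembling:

R = [[1, 0.2265, -0.4402],
 [0.2265, 1, -0.7776],
 [-0.4402, -0.7776, 1]]


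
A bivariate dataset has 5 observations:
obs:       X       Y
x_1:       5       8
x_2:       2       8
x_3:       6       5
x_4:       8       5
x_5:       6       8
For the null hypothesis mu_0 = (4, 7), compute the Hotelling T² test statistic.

Step 1 — sample mean vector:
  mean(X) = (5 + 2 + 6 + 8 + 6) / 5 = 27/5 = 5.4
  mean(Y) = (8 + 8 + 5 + 5 + 8) / 5 = 34/5 = 6.8
  x̄ = (5.4, 6.8),  deviation x̄ - mu_0 = (5.4, 6.8) - (4, 7) = (1.4, -0.2).

Step 2 — sample covariance matrix, S[i,j] = (1/(n-1)) · Σ_k (x_{k,i} - mean_i) · (x_{k,j} - mean_j), divisor n-1 = 4:
  S[X,X] = ((-0.4)·(-0.4) + (-3.4)·(-3.4) + (0.6)·(0.6) + (2.6)·(2.6) + (0.6)·(0.6)) / 4 = 19.2/4 = 4.8
  S[X,Y] = ((-0.4)·(1.2) + (-3.4)·(1.2) + (0.6)·(-1.8) + (2.6)·(-1.8) + (0.6)·(1.2)) / 4 = -9.6/4 = -2.4
  S[Y,Y] = ((1.2)·(1.2) + (1.2)·(1.2) + (-1.8)·(-1.8) + (-1.8)·(-1.8) + (1.2)·(1.2)) / 4 = 10.8/4 = 2.7
  S = [[4.8, -2.4],
 [-2.4, 2.7]].

Step 3 — invert S. det(S) = 4.8·2.7 - (-2.4)² = 7.2.
  S^{-1} = (1/det) · [[d, -b], [-b, a]] = [[0.375, 0.3333],
 [0.3333, 0.6667]].

Step 4 — quadratic form (x̄ - mu_0)^T · S^{-1} · (x̄ - mu_0):
  S^{-1} · (x̄ - mu_0) = (0.4583, 0.3333),
  (x̄ - mu_0)^T · [...] = (1.4)·(0.4583) + (-0.2)·(0.3333) = 0.575.

Step 5 — scale by n: T² = 5 · 0.575 = 2.875.

T² ≈ 2.875


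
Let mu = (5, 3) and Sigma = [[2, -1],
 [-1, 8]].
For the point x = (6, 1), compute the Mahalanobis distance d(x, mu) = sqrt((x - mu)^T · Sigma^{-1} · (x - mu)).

Step 1 — centre the observation: (x - mu) = (1, -2).

Step 2 — invert Sigma. det(Sigma) = 2·8 - (-1)² = 15.
  Sigma^{-1} = (1/det) · [[d, -b], [-b, a]] = [[0.5333, 0.0667],
 [0.0667, 0.1333]].

Step 3 — form the quadratic (x - mu)^T · Sigma^{-1} · (x - mu):
  Sigma^{-1} · (x - mu) = (0.4, -0.2).
  (x - mu)^T · [Sigma^{-1} · (x - mu)] = (1)·(0.4) + (-2)·(-0.2) = 0.8.

Step 4 — take square root: d = √(0.8) ≈ 0.8944.

d(x, mu) = √(0.8) ≈ 0.8944


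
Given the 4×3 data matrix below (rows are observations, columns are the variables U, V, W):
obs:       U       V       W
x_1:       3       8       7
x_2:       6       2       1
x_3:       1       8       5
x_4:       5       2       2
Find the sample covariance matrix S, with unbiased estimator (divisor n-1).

Step 1 — column means:
  mean(U) = (3 + 6 + 1 + 5) / 4 = 15/4 = 3.75
  mean(V) = (8 + 2 + 8 + 2) / 4 = 20/4 = 5
  mean(W) = (7 + 1 + 5 + 2) / 4 = 15/4 = 3.75

Step 2 — sample covariance S[i,j] = (1/(n-1)) · Σ_k (x_{k,i} - mean_i) · (x_{k,j} - mean_j), with n-1 = 3.
  S[U,U] = ((-0.75)·(-0.75) + (2.25)·(2.25) + (-2.75)·(-2.75) + (1.25)·(1.25)) / 3 = 14.75/3 = 4.9167
  S[U,V] = ((-0.75)·(3) + (2.25)·(-3) + (-2.75)·(3) + (1.25)·(-3)) / 3 = -21/3 = -7
  S[U,W] = ((-0.75)·(3.25) + (2.25)·(-2.75) + (-2.75)·(1.25) + (1.25)·(-1.75)) / 3 = -14.25/3 = -4.75
  S[V,V] = ((3)·(3) + (-3)·(-3) + (3)·(3) + (-3)·(-3)) / 3 = 36/3 = 12
  S[V,W] = ((3)·(3.25) + (-3)·(-2.75) + (3)·(1.25) + (-3)·(-1.75)) / 3 = 27/3 = 9
  S[W,W] = ((3.25)·(3.25) + (-2.75)·(-2.75) + (1.25)·(1.25) + (-1.75)·(-1.75)) / 3 = 22.75/3 = 7.5833

S is symmetric (S[j,i] = S[i,j]). Assembling:

S = [[4.9167, -7, -4.75],
 [-7, 12, 9],
 [-4.75, 9, 7.5833]]


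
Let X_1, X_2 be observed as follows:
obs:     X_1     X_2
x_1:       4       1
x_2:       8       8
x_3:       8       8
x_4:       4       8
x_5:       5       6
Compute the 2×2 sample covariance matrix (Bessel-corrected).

Step 1 — column means:
  mean(X_1) = (4 + 8 + 8 + 4 + 5) / 5 = 29/5 = 5.8
  mean(X_2) = (1 + 8 + 8 + 8 + 6) / 5 = 31/5 = 6.2

Step 2 — sample covariance S[i,j] = (1/(n-1)) · Σ_k (x_{k,i} - mean_i) · (x_{k,j} - mean_j), with n-1 = 4.
  S[X_1,X_1] = ((-1.8)·(-1.8) + (2.2)·(2.2) + (2.2)·(2.2) + (-1.8)·(-1.8) + (-0.8)·(-0.8)) / 4 = 16.8/4 = 4.2
  S[X_1,X_2] = ((-1.8)·(-5.2) + (2.2)·(1.8) + (2.2)·(1.8) + (-1.8)·(1.8) + (-0.8)·(-0.2)) / 4 = 14.2/4 = 3.55
  S[X_2,X_2] = ((-5.2)·(-5.2) + (1.8)·(1.8) + (1.8)·(1.8) + (1.8)·(1.8) + (-0.2)·(-0.2)) / 4 = 36.8/4 = 9.2

S is symmetric (S[j,i] = S[i,j]). Assembling:

S = [[4.2, 3.55],
 [3.55, 9.2]]


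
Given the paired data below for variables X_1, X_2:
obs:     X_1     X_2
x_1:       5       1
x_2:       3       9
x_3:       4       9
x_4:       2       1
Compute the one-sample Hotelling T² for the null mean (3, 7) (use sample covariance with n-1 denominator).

Step 1 — sample mean vector:
  mean(X_1) = (5 + 3 + 4 + 2) / 4 = 14/4 = 3.5
  mean(X_2) = (1 + 9 + 9 + 1) / 4 = 20/4 = 5
  x̄ = (3.5, 5),  deviation x̄ - mu_0 = (3.5, 5) - (3, 7) = (0.5, -2).

Step 2 — sample covariance matrix, S[i,j] = (1/(n-1)) · Σ_k (x_{k,i} - mean_i) · (x_{k,j} - mean_j), divisor n-1 = 3:
  S[X_1,X_1] = ((1.5)·(1.5) + (-0.5)·(-0.5) + (0.5)·(0.5) + (-1.5)·(-1.5)) / 3 = 5/3 = 1.6667
  S[X_1,X_2] = ((1.5)·(-4) + (-0.5)·(4) + (0.5)·(4) + (-1.5)·(-4)) / 3 = 0/3 = 0
  S[X_2,X_2] = ((-4)·(-4) + (4)·(4) + (4)·(4) + (-4)·(-4)) / 3 = 64/3 = 21.3333
  S = [[1.6667, 0],
 [0, 21.3333]].

Step 3 — invert S. det(S) = 1.6667·21.3333 - (0)² = 35.5556.
  S^{-1} = (1/det) · [[d, -b], [-b, a]] = [[0.6, 0],
 [0, 0.0469]].

Step 4 — quadratic form (x̄ - mu_0)^T · S^{-1} · (x̄ - mu_0):
  S^{-1} · (x̄ - mu_0) = (0.3, -0.0938),
  (x̄ - mu_0)^T · [...] = (0.5)·(0.3) + (-2)·(-0.0938) = 0.3375.

Step 5 — scale by n: T² = 4 · 0.3375 = 1.35.

T² ≈ 1.35


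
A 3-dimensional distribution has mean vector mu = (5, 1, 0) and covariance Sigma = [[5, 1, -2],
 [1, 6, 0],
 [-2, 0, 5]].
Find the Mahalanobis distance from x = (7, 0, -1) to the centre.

Step 1 — centre the observation: (x - mu) = (2, -1, -1).

Step 2 — invert Sigma (cofactor / det for 3×3, or solve directly):
  Sigma^{-1} = [[0.2479, -0.0413, 0.0992],
 [-0.0413, 0.1736, -0.0165],
 [0.0992, -0.0165, 0.2397]].

Step 3 — form the quadratic (x - mu)^T · Sigma^{-1} · (x - mu):
  Sigma^{-1} · (x - mu) = (0.438, -0.2397, -0.0248).
  (x - mu)^T · [Sigma^{-1} · (x - mu)] = (2)·(0.438) + (-1)·(-0.2397) + (-1)·(-0.0248) = 1.1405.

Step 4 — take square root: d = √(1.1405) ≈ 1.0679.

d(x, mu) = √(1.1405) ≈ 1.0679


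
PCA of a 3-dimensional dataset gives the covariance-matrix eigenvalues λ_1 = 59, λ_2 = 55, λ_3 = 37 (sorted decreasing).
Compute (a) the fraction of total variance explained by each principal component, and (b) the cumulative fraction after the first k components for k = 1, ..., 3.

Step 1 — total variance = trace(Sigma) = Σ λ_i = 59 + 55 + 37 = 151.

Step 2 — fraction explained by component i = λ_i / Σ λ:
  PC1: 59/151 = 0.3907
  PC2: 55/151 = 0.3642
  PC3: 37/151 = 0.245

Step 3 — cumulative fraction after k components = (λ_1 + ... + λ_k) / Σ λ:
  k = 1: 59/151 = 0.3907
  k = 2: (59 + 55)/151 = 114/151 = 0.755
  k = 3: (59 + 55 + 37)/151 = 151/151 = 1

Summary (fraction, with percent):

explained: PC1 0.3907 (39.07%), PC2 0.3642 (36.42%), PC3 0.245 (24.5%);  cumulative: 0.3907, 0.755, 1


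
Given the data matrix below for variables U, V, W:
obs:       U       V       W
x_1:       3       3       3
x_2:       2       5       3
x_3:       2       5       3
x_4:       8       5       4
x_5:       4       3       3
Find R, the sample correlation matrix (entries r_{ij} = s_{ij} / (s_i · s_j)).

Step 1 — column means:
  mean(U) = (3 + 2 + 2 + 8 + 4) / 5 = 19/5 = 3.8
  mean(V) = (3 + 5 + 5 + 5 + 3) / 5 = 21/5 = 4.2
  mean(W) = (3 + 3 + 3 + 4 + 3) / 5 = 16/5 = 3.2

Step 2 — sample variances and covariances s[i,j] = (1/(n-1)) · Σ_k (x_{k,i} - mean_i) · (x_{k,j} - mean_j), with n-1 = 4:
  s[U,U] = ((-0.8)·(-0.8) + (-1.8)·(-1.8) + (-1.8)·(-1.8) + (4.2)·(4.2) + (0.2)·(0.2)) / 4 = 24.8/4 = 6.2
  s[U,V] = ((-0.8)·(-1.2) + (-1.8)·(0.8) + (-1.8)·(0.8) + (4.2)·(0.8) + (0.2)·(-1.2)) / 4 = 1.2/4 = 0.3
  s[U,W] = ((-0.8)·(-0.2) + (-1.8)·(-0.2) + (-1.8)·(-0.2) + (4.2)·(0.8) + (0.2)·(-0.2)) / 4 = 4.2/4 = 1.05
  s[V,V] = ((-1.2)·(-1.2) + (0.8)·(0.8) + (0.8)·(0.8) + (0.8)·(0.8) + (-1.2)·(-1.2)) / 4 = 4.8/4 = 1.2
  s[V,W] = ((-1.2)·(-0.2) + (0.8)·(-0.2) + (0.8)·(-0.2) + (0.8)·(0.8) + (-1.2)·(-0.2)) / 4 = 0.8/4 = 0.2
  s[W,W] = ((-0.2)·(-0.2) + (-0.2)·(-0.2) + (-0.2)·(-0.2) + (0.8)·(0.8) + (-0.2)·(-0.2)) / 4 = 0.8/4 = 0.2
  Sample standard deviations s_i = √(s[i,i]):
  s(U) = √(6.2) = 2.49
  s(V) = √(1.2) = 1.0954
  s(W) = √(0.2) = 0.4472

Step 3 — r_{ij} = s_{ij} / (s_i · s_j):
  r[U,U] = 1 (diagonal).
  r[U,V] = 0.3 / (2.49 · 1.0954) = 0.3 / 2.7276 = 0.11
  r[U,W] = 1.05 / (2.49 · 0.4472) = 1.05 / 1.1136 = 0.9429
  r[V,V] = 1 (diagonal).
  r[V,W] = 0.2 / (1.0954 · 0.4472) = 0.2 / 0.4899 = 0.4082
  r[W,W] = 1 (diagonal).

R is symmetric with unit diagonal. Assembling:

R = [[1, 0.11, 0.9429],
 [0.11, 1, 0.4082],
 [0.9429, 0.4082, 1]]


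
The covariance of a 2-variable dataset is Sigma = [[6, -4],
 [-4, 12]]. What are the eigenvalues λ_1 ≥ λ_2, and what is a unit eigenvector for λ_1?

Step 1 — characteristic polynomial of 2×2 Sigma:
  det(Sigma - λI) = λ² - trace · λ + det = 0.
  trace = 6 + 12 = 18, det = 6·12 - (-4)² = 56.
Step 2 — discriminant:
  Δ = trace² - 4·det = 324 - 224 = 100.
Step 3 — eigenvalues:
  λ = (trace ± √Δ)/2 = (18 ± 10)/2,
  λ_1 = 14,  λ_2 = 4.

Step 4 — unit eigenvector for λ_1: solve (Sigma - λ_1 I)v = 0. First row:
  (6 - 14)·v_x + (-4)·v_y = 0, i.e. (-8)·v_x + (-4)·v_y = 0,
  so v ∝ (b, λ_1 - a) = (-4, 8); multiply by -1 so the first entry is positive: u = (4, -8).
  ||u|| = √((4)² + (-8)²) = √(80) ≈ 8.9443,
  v_1 = u/||u|| ≈ (0.4472, -0.8944) (||v_1|| = 1).

λ_1 = 14,  λ_2 = 4;  v_1 ≈ (0.4472, -0.8944)


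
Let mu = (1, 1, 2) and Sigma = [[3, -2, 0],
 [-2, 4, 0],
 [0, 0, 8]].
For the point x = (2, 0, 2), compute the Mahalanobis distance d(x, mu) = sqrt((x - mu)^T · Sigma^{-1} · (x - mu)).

Step 1 — centre the observation: (x - mu) = (1, -1, 0).

Step 2 — invert Sigma (cofactor / det for 3×3, or solve directly):
  Sigma^{-1} = [[0.5, 0.25, 0],
 [0.25, 0.375, 0],
 [0, 0, 0.125]].

Step 3 — form the quadratic (x - mu)^T · Sigma^{-1} · (x - mu):
  Sigma^{-1} · (x - mu) = (0.25, -0.125, 0).
  (x - mu)^T · [Sigma^{-1} · (x - mu)] = (1)·(0.25) + (-1)·(-0.125) + (0)·(0) = 0.375.

Step 4 — take square root: d = √(0.375) ≈ 0.6124.

d(x, mu) = √(0.375) ≈ 0.6124


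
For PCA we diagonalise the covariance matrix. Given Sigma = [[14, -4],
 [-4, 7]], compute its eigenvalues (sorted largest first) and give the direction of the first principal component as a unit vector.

Step 1 — characteristic polynomial of 2×2 Sigma:
  det(Sigma - λI) = λ² - trace · λ + det = 0.
  trace = 14 + 7 = 21, det = 14·7 - (-4)² = 82.
Step 2 — discriminant:
  Δ = trace² - 4·det = 441 - 328 = 113.
Step 3 — eigenvalues:
  λ = (trace ± √Δ)/2 = (21 ± 10.6301)/2,
  λ_1 = 15.8151,  λ_2 = 5.1849.

Step 4 — unit eigenvector for λ_1: solve (Sigma - λ_1 I)v = 0. First row:
  (14 - 15.8151)·v_x + (-4)·v_y = 0, i.e. (-1.8151)·v_x + (-4)·v_y = 0,
  so v ∝ (b, λ_1 - a) = (-4, 1.8151); multiply by -1 so the first entry is positive: u = (4, -1.8151).
  ||u|| = √((4)² + (-1.8151)²) = √(19.2945) ≈ 4.3925,
  v_1 = u/||u|| ≈ (0.9106, -0.4132) (||v_1|| = 1).

λ_1 = 15.8151,  λ_2 = 5.1849;  v_1 ≈ (0.9106, -0.4132)


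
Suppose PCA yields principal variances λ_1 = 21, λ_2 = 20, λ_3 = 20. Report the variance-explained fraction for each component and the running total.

Step 1 — total variance = trace(Sigma) = Σ λ_i = 21 + 20 + 20 = 61.

Step 2 — fraction explained by component i = λ_i / Σ λ:
  PC1: 21/61 = 0.3443
  PC2: 20/61 = 0.3279
  PC3: 20/61 = 0.3279

Step 3 — cumulative fraction after k components = (λ_1 + ... + λ_k) / Σ λ:
  k = 1: 21/61 = 0.3443
  k = 2: (21 + 20)/61 = 41/61 = 0.6721
  k = 3: (21 + 20 + 20)/61 = 61/61 = 1

Summary (fraction, with percent):

explained: PC1 0.3443 (34.43%), PC2 0.3279 (32.79%), PC3 0.3279 (32.79%);  cumulative: 0.3443, 0.6721, 1


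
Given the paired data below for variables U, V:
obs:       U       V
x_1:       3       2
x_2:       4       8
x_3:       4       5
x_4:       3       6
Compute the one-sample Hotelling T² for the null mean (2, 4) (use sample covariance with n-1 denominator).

Step 1 — sample mean vector:
  mean(U) = (3 + 4 + 4 + 3) / 4 = 14/4 = 3.5
  mean(V) = (2 + 8 + 5 + 6) / 4 = 21/4 = 5.25
  x̄ = (3.5, 5.25),  deviation x̄ - mu_0 = (3.5, 5.25) - (2, 4) = (1.5, 1.25).

Step 2 — sample covariance matrix, S[i,j] = (1/(n-1)) · Σ_k (x_{k,i} - mean_i) · (x_{k,j} - mean_j), divisor n-1 = 3:
  S[U,U] = ((-0.5)·(-0.5) + (0.5)·(0.5) + (0.5)·(0.5) + (-0.5)·(-0.5)) / 3 = 1/3 = 0.3333
  S[U,V] = ((-0.5)·(-3.25) + (0.5)·(2.75) + (0.5)·(-0.25) + (-0.5)·(0.75)) / 3 = 2.5/3 = 0.8333
  S[V,V] = ((-3.25)·(-3.25) + (2.75)·(2.75) + (-0.25)·(-0.25) + (0.75)·(0.75)) / 3 = 18.75/3 = 6.25
  S = [[0.3333, 0.8333],
 [0.8333, 6.25]].

Step 3 — invert S. det(S) = 0.3333·6.25 - (0.8333)² = 1.3889.
  S^{-1} = (1/det) · [[d, -b], [-b, a]] = [[4.5, -0.6],
 [-0.6, 0.24]].

Step 4 — quadratic form (x̄ - mu_0)^T · S^{-1} · (x̄ - mu_0):
  S^{-1} · (x̄ - mu_0) = (6, -0.6),
  (x̄ - mu_0)^T · [...] = (1.5)·(6) + (1.25)·(-0.6) = 8.25.

Step 5 — scale by n: T² = 4 · 8.25 = 33.

T² ≈ 33


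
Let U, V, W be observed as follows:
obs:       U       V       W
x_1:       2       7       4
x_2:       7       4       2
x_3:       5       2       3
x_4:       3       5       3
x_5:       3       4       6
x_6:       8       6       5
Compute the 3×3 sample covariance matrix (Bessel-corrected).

Step 1 — column means:
  mean(U) = (2 + 7 + 5 + 3 + 3 + 8) / 6 = 28/6 = 4.6667
  mean(V) = (7 + 4 + 2 + 5 + 4 + 6) / 6 = 28/6 = 4.6667
  mean(W) = (4 + 2 + 3 + 3 + 6 + 5) / 6 = 23/6 = 3.8333

Step 2 — sample covariance S[i,j] = (1/(n-1)) · Σ_k (x_{k,i} - mean_i) · (x_{k,j} - mean_j), with n-1 = 5.
  S[U,U] = ((-2.6667)·(-2.6667) + (2.3333)·(2.3333) + (0.3333)·(0.3333) + (-1.6667)·(-1.6667) + (-1.6667)·(-1.6667) + (3.3333)·(3.3333)) / 5 = 29.3333/5 = 5.8667
  S[U,V] = ((-2.6667)·(2.3333) + (2.3333)·(-0.6667) + (0.3333)·(-2.6667) + (-1.6667)·(0.3333) + (-1.6667)·(-0.6667) + (3.3333)·(1.3333)) / 5 = -3.6667/5 = -0.7333
  S[U,W] = ((-2.6667)·(0.1667) + (2.3333)·(-1.8333) + (0.3333)·(-0.8333) + (-1.6667)·(-0.8333) + (-1.6667)·(2.1667) + (3.3333)·(1.1667)) / 5 = -3.3333/5 = -0.6667
  S[V,V] = ((2.3333)·(2.3333) + (-0.6667)·(-0.6667) + (-2.6667)·(-2.6667) + (0.3333)·(0.3333) + (-0.6667)·(-0.6667) + (1.3333)·(1.3333)) / 5 = 15.3333/5 = 3.0667
  S[V,W] = ((2.3333)·(0.1667) + (-0.6667)·(-1.8333) + (-2.6667)·(-0.8333) + (0.3333)·(-0.8333) + (-0.6667)·(2.1667) + (1.3333)·(1.1667)) / 5 = 3.6667/5 = 0.7333
  S[W,W] = ((0.1667)·(0.1667) + (-1.8333)·(-1.8333) + (-0.8333)·(-0.8333) + (-0.8333)·(-0.8333) + (2.1667)·(2.1667) + (1.1667)·(1.1667)) / 5 = 10.8333/5 = 2.1667

S is symmetric (S[j,i] = S[i,j]). Assembling:

S = [[5.8667, -0.7333, -0.6667],
 [-0.7333, 3.0667, 0.7333],
 [-0.6667, 0.7333, 2.1667]]


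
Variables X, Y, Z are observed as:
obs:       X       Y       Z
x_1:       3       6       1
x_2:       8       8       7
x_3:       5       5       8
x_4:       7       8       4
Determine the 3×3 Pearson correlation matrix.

Step 1 — column means:
  mean(X) = (3 + 8 + 5 + 7) / 4 = 23/4 = 5.75
  mean(Y) = (6 + 8 + 5 + 8) / 4 = 27/4 = 6.75
  mean(Z) = (1 + 7 + 8 + 4) / 4 = 20/4 = 5

Step 2 — sample variances and covariances s[i,j] = (1/(n-1)) · Σ_k (x_{k,i} - mean_i) · (x_{k,j} - mean_j), with n-1 = 3:
  s[X,X] = ((-2.75)·(-2.75) + (2.25)·(2.25) + (-0.75)·(-0.75) + (1.25)·(1.25)) / 3 = 14.75/3 = 4.9167
  s[X,Y] = ((-2.75)·(-0.75) + (2.25)·(1.25) + (-0.75)·(-1.75) + (1.25)·(1.25)) / 3 = 7.75/3 = 2.5833
  s[X,Z] = ((-2.75)·(-4) + (2.25)·(2) + (-0.75)·(3) + (1.25)·(-1)) / 3 = 12/3 = 4
  s[Y,Y] = ((-0.75)·(-0.75) + (1.25)·(1.25) + (-1.75)·(-1.75) + (1.25)·(1.25)) / 3 = 6.75/3 = 2.25
  s[Y,Z] = ((-0.75)·(-4) + (1.25)·(2) + (-1.75)·(3) + (1.25)·(-1)) / 3 = -1/3 = -0.3333
  s[Z,Z] = ((-4)·(-4) + (2)·(2) + (3)·(3) + (-1)·(-1)) / 3 = 30/3 = 10
  Sample standard deviations s_i = √(s[i,i]):
  s(X) = √(4.9167) = 2.2174
  s(Y) = √(2.25) = 1.5
  s(Z) = √(10) = 3.1623

Step 3 — r_{ij} = s_{ij} / (s_i · s_j):
  r[X,X] = 1 (diagonal).
  r[X,Y] = 2.5833 / (2.2174 · 1.5) = 2.5833 / 3.326 = 0.7767
  r[X,Z] = 4 / (2.2174 · 3.1623) = 4 / 7.0119 = 0.5705
  r[Y,Y] = 1 (diagonal).
  r[Y,Z] = -0.3333 / (1.5 · 3.1623) = -0.3333 / 4.7434 = -0.0703
  r[Z,Z] = 1 (diagonal).

R is symmetric with unit diagonal. Assembling:

R = [[1, 0.7767, 0.5705],
 [0.7767, 1, -0.0703],
 [0.5705, -0.0703, 1]]


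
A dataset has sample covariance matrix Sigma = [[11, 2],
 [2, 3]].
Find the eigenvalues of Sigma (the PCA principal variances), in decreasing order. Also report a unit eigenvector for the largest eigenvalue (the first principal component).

Step 1 — characteristic polynomial of 2×2 Sigma:
  det(Sigma - λI) = λ² - trace · λ + det = 0.
  trace = 11 + 3 = 14, det = 11·3 - (2)² = 29.
Step 2 — discriminant:
  Δ = trace² - 4·det = 196 - 116 = 80.
Step 3 — eigenvalues:
  λ = (trace ± √Δ)/2 = (14 ± 8.9443)/2,
  λ_1 = 11.4721,  λ_2 = 2.5279.

Step 4 — unit eigenvector for λ_1: solve (Sigma - λ_1 I)v = 0. First row:
  (11 - 11.4721)·v_x + (2)·v_y = 0, i.e. (-0.4721)·v_x + (2)·v_y = 0,
  so v ∝ (b, λ_1 - a) = (2, 0.4721) = u.
  ||u|| = √((2)² + (0.4721)²) = √(4.2229) ≈ 2.055,
  v_1 = u/||u|| ≈ (0.9732, 0.2298) (||v_1|| = 1).

λ_1 = 11.4721,  λ_2 = 2.5279;  v_1 ≈ (0.9732, 0.2298)


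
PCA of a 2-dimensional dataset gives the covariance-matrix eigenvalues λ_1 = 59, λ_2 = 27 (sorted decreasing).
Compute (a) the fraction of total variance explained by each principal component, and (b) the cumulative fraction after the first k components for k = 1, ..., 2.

Step 1 — total variance = trace(Sigma) = Σ λ_i = 59 + 27 = 86.

Step 2 — fraction explained by component i = λ_i / Σ λ:
  PC1: 59/86 = 0.686
  PC2: 27/86 = 0.314

Step 3 — cumulative fraction after k components = (λ_1 + ... + λ_k) / Σ λ:
  k = 1: 59/86 = 0.686
  k = 2: (59 + 27)/86 = 86/86 = 1

Summary (fraction, with percent):

explained: PC1 0.686 (68.6%), PC2 0.314 (31.4%);  cumulative: 0.686, 1


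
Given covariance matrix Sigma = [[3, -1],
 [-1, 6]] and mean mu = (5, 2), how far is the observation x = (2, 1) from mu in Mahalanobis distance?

Step 1 — centre the observation: (x - mu) = (-3, -1).

Step 2 — invert Sigma. det(Sigma) = 3·6 - (-1)² = 17.
  Sigma^{-1} = (1/det) · [[d, -b], [-b, a]] = [[0.3529, 0.0588],
 [0.0588, 0.1765]].

Step 3 — form the quadratic (x - mu)^T · Sigma^{-1} · (x - mu):
  Sigma^{-1} · (x - mu) = (-1.1176, -0.3529).
  (x - mu)^T · [Sigma^{-1} · (x - mu)] = (-3)·(-1.1176) + (-1)·(-0.3529) = 3.7059.

Step 4 — take square root: d = √(3.7059) ≈ 1.9251.

d(x, mu) = √(3.7059) ≈ 1.9251


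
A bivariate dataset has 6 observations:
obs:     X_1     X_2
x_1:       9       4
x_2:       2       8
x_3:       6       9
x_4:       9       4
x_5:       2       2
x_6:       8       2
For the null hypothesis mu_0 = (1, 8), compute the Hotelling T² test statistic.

Step 1 — sample mean vector:
  mean(X_1) = (9 + 2 + 6 + 9 + 2 + 8) / 6 = 36/6 = 6
  mean(X_2) = (4 + 8 + 9 + 4 + 2 + 2) / 6 = 29/6 = 4.8333
  x̄ = (6, 4.8333),  deviation x̄ - mu_0 = (6, 4.8333) - (1, 8) = (5, -3.1667).

Step 2 — sample covariance matrix, S[i,j] = (1/(n-1)) · Σ_k (x_{k,i} - mean_i) · (x_{k,j} - mean_j), divisor n-1 = 5:
  S[X_1,X_1] = ((3)·(3) + (-4)·(-4) + (0)·(0) + (3)·(3) + (-4)·(-4) + (2)·(2)) / 5 = 54/5 = 10.8
  S[X_1,X_2] = ((3)·(-0.8333) + (-4)·(3.1667) + (0)·(4.1667) + (3)·(-0.8333) + (-4)·(-2.8333) + (2)·(-2.8333)) / 5 = -12/5 = -2.4
  S[X_2,X_2] = ((-0.8333)·(-0.8333) + (3.1667)·(3.1667) + (4.1667)·(4.1667) + (-0.8333)·(-0.8333) + (-2.8333)·(-2.8333) + (-2.8333)·(-2.8333)) / 5 = 44.8333/5 = 8.9667
  S = [[10.8, -2.4],
 [-2.4, 8.9667]].

Step 3 — invert S. det(S) = 10.8·8.9667 - (-2.4)² = 91.08.
  S^{-1} = (1/det) · [[d, -b], [-b, a]] = [[0.0984, 0.0264],
 [0.0264, 0.1186]].

Step 4 — quadratic form (x̄ - mu_0)^T · S^{-1} · (x̄ - mu_0):
  S^{-1} · (x̄ - mu_0) = (0.4088, -0.2437),
  (x̄ - mu_0)^T · [...] = (5)·(0.4088) + (-3.1667)·(-0.2437) = 2.8158.

Step 5 — scale by n: T² = 6 · 2.8158 = 16.895.

T² ≈ 16.895


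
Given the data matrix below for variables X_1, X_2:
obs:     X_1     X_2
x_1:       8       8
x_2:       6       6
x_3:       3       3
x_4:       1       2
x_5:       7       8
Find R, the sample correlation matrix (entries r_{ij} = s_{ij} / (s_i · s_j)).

Step 1 — column means:
  mean(X_1) = (8 + 6 + 3 + 1 + 7) / 5 = 25/5 = 5
  mean(X_2) = (8 + 6 + 3 + 2 + 8) / 5 = 27/5 = 5.4

Step 2 — sample variances and covariances s[i,j] = (1/(n-1)) · Σ_k (x_{k,i} - mean_i) · (x_{k,j} - mean_j), with n-1 = 4:
  s[X_1,X_1] = ((3)·(3) + (1)·(1) + (-2)·(-2) + (-4)·(-4) + (2)·(2)) / 4 = 34/4 = 8.5
  s[X_1,X_2] = ((3)·(2.6) + (1)·(0.6) + (-2)·(-2.4) + (-4)·(-3.4) + (2)·(2.6)) / 4 = 32/4 = 8
  s[X_2,X_2] = ((2.6)·(2.6) + (0.6)·(0.6) + (-2.4)·(-2.4) + (-3.4)·(-3.4) + (2.6)·(2.6)) / 4 = 31.2/4 = 7.8
  Sample standard deviations s_i = √(s[i,i]):
  s(X_1) = √(8.5) = 2.9155
  s(X_2) = √(7.8) = 2.7928

Step 3 — r_{ij} = s_{ij} / (s_i · s_j):
  r[X_1,X_1] = 1 (diagonal).
  r[X_1,X_2] = 8 / (2.9155 · 2.7928) = 8 / 8.1425 = 0.9825
  r[X_2,X_2] = 1 (diagonal).

R is symmetric with unit diagonal. Assembling:

R = [[1, 0.9825],
 [0.9825, 1]]


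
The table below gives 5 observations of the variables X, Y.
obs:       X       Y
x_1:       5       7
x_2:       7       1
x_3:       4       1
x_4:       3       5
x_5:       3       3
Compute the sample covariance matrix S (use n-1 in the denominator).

Step 1 — column means:
  mean(X) = (5 + 7 + 4 + 3 + 3) / 5 = 22/5 = 4.4
  mean(Y) = (7 + 1 + 1 + 5 + 3) / 5 = 17/5 = 3.4

Step 2 — sample covariance S[i,j] = (1/(n-1)) · Σ_k (x_{k,i} - mean_i) · (x_{k,j} - mean_j), with n-1 = 4.
  S[X,X] = ((0.6)·(0.6) + (2.6)·(2.6) + (-0.4)·(-0.4) + (-1.4)·(-1.4) + (-1.4)·(-1.4)) / 4 = 11.2/4 = 2.8
  S[X,Y] = ((0.6)·(3.6) + (2.6)·(-2.4) + (-0.4)·(-2.4) + (-1.4)·(1.6) + (-1.4)·(-0.4)) / 4 = -4.8/4 = -1.2
  S[Y,Y] = ((3.6)·(3.6) + (-2.4)·(-2.4) + (-2.4)·(-2.4) + (1.6)·(1.6) + (-0.4)·(-0.4)) / 4 = 27.2/4 = 6.8

S is symmetric (S[j,i] = S[i,j]). Assembling:

S = [[2.8, -1.2],
 [-1.2, 6.8]]


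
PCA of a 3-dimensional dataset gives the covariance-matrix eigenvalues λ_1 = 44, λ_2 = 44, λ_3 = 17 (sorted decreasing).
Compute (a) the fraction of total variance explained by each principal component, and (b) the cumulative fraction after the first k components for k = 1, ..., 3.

Step 1 — total variance = trace(Sigma) = Σ λ_i = 44 + 44 + 17 = 105.

Step 2 — fraction explained by component i = λ_i / Σ λ:
  PC1: 44/105 = 0.419
  PC2: 44/105 = 0.419
  PC3: 17/105 = 0.1619

Step 3 — cumulative fraction after k components = (λ_1 + ... + λ_k) / Σ λ:
  k = 1: 44/105 = 0.419
  k = 2: (44 + 44)/105 = 88/105 = 0.8381
  k = 3: (44 + 44 + 17)/105 = 105/105 = 1

Summary (fraction, with percent):

explained: PC1 0.419 (41.9%), PC2 0.419 (41.9%), PC3 0.1619 (16.19%);  cumulative: 0.419, 0.8381, 1


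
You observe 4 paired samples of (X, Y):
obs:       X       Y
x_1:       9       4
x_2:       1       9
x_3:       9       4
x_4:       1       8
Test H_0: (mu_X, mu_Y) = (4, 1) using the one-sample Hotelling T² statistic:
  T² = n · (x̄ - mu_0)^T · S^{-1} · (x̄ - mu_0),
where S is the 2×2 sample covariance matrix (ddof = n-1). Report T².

Step 1 — sample mean vector:
  mean(X) = (9 + 1 + 9 + 1) / 4 = 20/4 = 5
  mean(Y) = (4 + 9 + 4 + 8) / 4 = 25/4 = 6.25
  x̄ = (5, 6.25),  deviation x̄ - mu_0 = (5, 6.25) - (4, 1) = (1, 5.25).

Step 2 — sample covariance matrix, S[i,j] = (1/(n-1)) · Σ_k (x_{k,i} - mean_i) · (x_{k,j} - mean_j), divisor n-1 = 3:
  S[X,X] = ((4)·(4) + (-4)·(-4) + (4)·(4) + (-4)·(-4)) / 3 = 64/3 = 21.3333
  S[X,Y] = ((4)·(-2.25) + (-4)·(2.75) + (4)·(-2.25) + (-4)·(1.75)) / 3 = -36/3 = -12
  S[Y,Y] = ((-2.25)·(-2.25) + (2.75)·(2.75) + (-2.25)·(-2.25) + (1.75)·(1.75)) / 3 = 20.75/3 = 6.9167
  S = [[21.3333, -12],
 [-12, 6.9167]].

Step 3 — invert S. det(S) = 21.3333·6.9167 - (-12)² = 3.5556.
  S^{-1} = (1/det) · [[d, -b], [-b, a]] = [[1.9453, 3.375],
 [3.375, 6]].

Step 4 — quadratic form (x̄ - mu_0)^T · S^{-1} · (x̄ - mu_0):
  S^{-1} · (x̄ - mu_0) = (19.6641, 34.875),
  (x̄ - mu_0)^T · [...] = (1)·(19.6641) + (5.25)·(34.875) = 202.7578.

Step 5 — scale by n: T² = 4 · 202.7578 = 811.0313.

T² ≈ 811.0313


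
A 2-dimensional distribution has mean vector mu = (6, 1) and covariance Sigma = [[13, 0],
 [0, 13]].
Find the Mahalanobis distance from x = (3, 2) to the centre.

Step 1 — centre the observation: (x - mu) = (-3, 1).

Step 2 — invert Sigma. det(Sigma) = 13·13 - (0)² = 169.
  Sigma^{-1} = (1/det) · [[d, -b], [-b, a]] = [[0.0769, 0],
 [0, 0.0769]].

Step 3 — form the quadratic (x - mu)^T · Sigma^{-1} · (x - mu):
  Sigma^{-1} · (x - mu) = (-0.2308, 0.0769).
  (x - mu)^T · [Sigma^{-1} · (x - mu)] = (-3)·(-0.2308) + (1)·(0.0769) = 0.7692.

Step 4 — take square root: d = √(0.7692) ≈ 0.8771.

d(x, mu) = √(0.7692) ≈ 0.8771


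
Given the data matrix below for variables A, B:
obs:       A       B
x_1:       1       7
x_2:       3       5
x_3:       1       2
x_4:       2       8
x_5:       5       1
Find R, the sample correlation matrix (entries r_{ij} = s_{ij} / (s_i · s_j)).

Step 1 — column means:
  mean(A) = (1 + 3 + 1 + 2 + 5) / 5 = 12/5 = 2.4
  mean(B) = (7 + 5 + 2 + 8 + 1) / 5 = 23/5 = 4.6

Step 2 — sample variances and covariances s[i,j] = (1/(n-1)) · Σ_k (x_{k,i} - mean_i) · (x_{k,j} - mean_j), with n-1 = 4:
  s[A,A] = ((-1.4)·(-1.4) + (0.6)·(0.6) + (-1.4)·(-1.4) + (-0.4)·(-0.4) + (2.6)·(2.6)) / 4 = 11.2/4 = 2.8
  s[A,B] = ((-1.4)·(2.4) + (0.6)·(0.4) + (-1.4)·(-2.6) + (-0.4)·(3.4) + (2.6)·(-3.6)) / 4 = -10.2/4 = -2.55
  s[B,B] = ((2.4)·(2.4) + (0.4)·(0.4) + (-2.6)·(-2.6) + (3.4)·(3.4) + (-3.6)·(-3.6)) / 4 = 37.2/4 = 9.3
  Sample standard deviations s_i = √(s[i,i]):
  s(A) = √(2.8) = 1.6733
  s(B) = √(9.3) = 3.0496

Step 3 — r_{ij} = s_{ij} / (s_i · s_j):
  r[A,A] = 1 (diagonal).
  r[A,B] = -2.55 / (1.6733 · 3.0496) = -2.55 / 5.1029 = -0.4997
  r[B,B] = 1 (diagonal).

R is symmetric with unit diagonal. Assembling:

R = [[1, -0.4997],
 [-0.4997, 1]]


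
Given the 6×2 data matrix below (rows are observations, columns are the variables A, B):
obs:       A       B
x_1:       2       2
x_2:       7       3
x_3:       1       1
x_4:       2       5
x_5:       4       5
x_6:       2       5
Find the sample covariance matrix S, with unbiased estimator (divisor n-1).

Step 1 — column means:
  mean(A) = (2 + 7 + 1 + 2 + 4 + 2) / 6 = 18/6 = 3
  mean(B) = (2 + 3 + 1 + 5 + 5 + 5) / 6 = 21/6 = 3.5

Step 2 — sample covariance S[i,j] = (1/(n-1)) · Σ_k (x_{k,i} - mean_i) · (x_{k,j} - mean_j), with n-1 = 5.
  S[A,A] = ((-1)·(-1) + (4)·(4) + (-2)·(-2) + (-1)·(-1) + (1)·(1) + (-1)·(-1)) / 5 = 24/5 = 4.8
  S[A,B] = ((-1)·(-1.5) + (4)·(-0.5) + (-2)·(-2.5) + (-1)·(1.5) + (1)·(1.5) + (-1)·(1.5)) / 5 = 3/5 = 0.6
  S[B,B] = ((-1.5)·(-1.5) + (-0.5)·(-0.5) + (-2.5)·(-2.5) + (1.5)·(1.5) + (1.5)·(1.5) + (1.5)·(1.5)) / 5 = 15.5/5 = 3.1

S is symmetric (S[j,i] = S[i,j]). Assembling:

S = [[4.8, 0.6],
 [0.6, 3.1]]


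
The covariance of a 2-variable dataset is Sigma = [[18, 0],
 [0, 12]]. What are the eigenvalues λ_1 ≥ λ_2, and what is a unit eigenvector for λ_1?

Step 1 — characteristic polynomial of 2×2 Sigma:
  det(Sigma - λI) = λ² - trace · λ + det = 0.
  trace = 18 + 12 = 30, det = 18·12 - (0)² = 216.
Step 2 — discriminant:
  Δ = trace² - 4·det = 900 - 864 = 36.
Step 3 — eigenvalues:
  λ = (trace ± √Δ)/2 = (30 ± 6)/2,
  λ_1 = 18,  λ_2 = 12.

Step 4 — unit eigenvector for λ_1: Sigma is diagonal, so its eigenvectors are the coordinate axes. λ_1 = 18 is the diagonal entry on the first coordinate axis, hence
  v_1 = (1, 0) (||v_1|| = 1).

λ_1 = 18,  λ_2 = 12;  v_1 ≈ (1, 0)


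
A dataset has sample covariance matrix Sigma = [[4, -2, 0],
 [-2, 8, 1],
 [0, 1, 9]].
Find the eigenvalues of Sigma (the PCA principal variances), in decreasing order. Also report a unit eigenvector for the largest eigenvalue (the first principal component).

Step 1 — characteristic polynomial p(λ) = det(λI - Sigma) = λ³ - tr·λ² + c_1·λ - det, where tr = trace, c_1 = sum of the principal 2×2 minors, det = det(Sigma):
  tr = 4 + 8 + 9 = 21,
  c_1 = (4·8 - (-2)²) + (4·9 - (0)²) + (8·9 - (1)²) = 28 + 36 + 71 = 135,
  det = 4·(8·9 - (1)²) - (-2)·((-2)·9 - (1)·(0)) + (0)·((-2)·(1) - 8·(0)) = 4·(71) - (-2)·(-18) + (0)·(-2) = 248.
  So p(λ) = λ³ - 21λ² + 135λ - 248.
Step 2 — look for an integer root (rational root theorem: any rational root is an integer divisor of 248). Testing λ = 8:
  p(8) = 512 - 1344 + 1080 - 248 = 0  ✓
  Dividing out (λ - 8): p(λ) = (λ - 8)(λ² - 13λ + 31).
Step 3 — remaining eigenvalues from the quadratic λ² - 13λ + 31 = 0:
  Δ = 13² - 4·31 = 169 - 124 = 45,  λ = (13 ± √45)/2 = (13 ± 6.7082)/2 ≈ 9.8541 or 3.1459.
  Sorted: λ_1 = 9.8541,  λ_2 = 8,  λ_3 = 3.1459  (check: sum = 21 = tr ✓).

Step 4 — unit eigenvector for λ_1 ≈ 9.8541: v spans the null space of (Sigma - λ_1 I), whose rows are
  r_1 = (-5.8541, -2, 0),  r_2 = (-2, -1.8541, 1),  r_3 = (0, 1, -0.8541).
  v is orthogonal to every row, so take v ∝ r_1 × r_2 = ((-2)·(1) - (0)·(-1.8541), (0)·(-2) - (-5.8541)·(1), (-5.8541)·(-1.8541) - (-2)·(-2)) ≈ (-2, 5.8541, 6.8541).
  Rescale (multiply by -1 so the first nonzero entry is positive): u = (2, -5.8541, -6.8541).
  ||u|| = √((2)² + (-5.8541)² + (-6.8541)²) = √(85.2492) ≈ 9.2331,  v_1 = u/||u|| ≈ (0.2166, -0.634, -0.7423) (||v_1|| = 1).

λ_1 = 9.8541,  λ_2 = 8,  λ_3 = 3.1459;  v_1 ≈ (0.2166, -0.634, -0.7423)


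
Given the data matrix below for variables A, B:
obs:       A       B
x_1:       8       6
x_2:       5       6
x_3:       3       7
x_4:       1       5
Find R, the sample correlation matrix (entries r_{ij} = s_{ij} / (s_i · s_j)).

Step 1 — column means:
  mean(A) = (8 + 5 + 3 + 1) / 4 = 17/4 = 4.25
  mean(B) = (6 + 6 + 7 + 5) / 4 = 24/4 = 6

Step 2 — sample variances and covariances s[i,j] = (1/(n-1)) · Σ_k (x_{k,i} - mean_i) · (x_{k,j} - mean_j), with n-1 = 3:
  s[A,A] = ((3.75)·(3.75) + (0.75)·(0.75) + (-1.25)·(-1.25) + (-3.25)·(-3.25)) / 3 = 26.75/3 = 8.9167
  s[A,B] = ((3.75)·(0) + (0.75)·(0) + (-1.25)·(1) + (-3.25)·(-1)) / 3 = 2/3 = 0.6667
  s[B,B] = ((0)·(0) + (0)·(0) + (1)·(1) + (-1)·(-1)) / 3 = 2/3 = 0.6667
  Sample standard deviations s_i = √(s[i,i]):
  s(A) = √(8.9167) = 2.9861
  s(B) = √(0.6667) = 0.8165

Step 3 — r_{ij} = s_{ij} / (s_i · s_j):
  r[A,A] = 1 (diagonal).
  r[A,B] = 0.6667 / (2.9861 · 0.8165) = 0.6667 / 2.4381 = 0.2734
  r[B,B] = 1 (diagonal).

R is symmetric with unit diagonal. Assembling:

R = [[1, 0.2734],
 [0.2734, 1]]


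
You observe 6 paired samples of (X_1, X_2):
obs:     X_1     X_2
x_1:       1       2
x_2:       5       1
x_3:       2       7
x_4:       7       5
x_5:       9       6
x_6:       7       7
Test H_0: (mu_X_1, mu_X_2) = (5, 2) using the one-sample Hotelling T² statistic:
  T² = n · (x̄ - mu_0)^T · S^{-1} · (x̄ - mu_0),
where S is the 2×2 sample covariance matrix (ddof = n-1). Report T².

Step 1 — sample mean vector:
  mean(X_1) = (1 + 5 + 2 + 7 + 9 + 7) / 6 = 31/6 = 5.1667
  mean(X_2) = (2 + 1 + 7 + 5 + 6 + 7) / 6 = 28/6 = 4.6667
  x̄ = (5.1667, 4.6667),  deviation x̄ - mu_0 = (5.1667, 4.6667) - (5, 2) = (0.1667, 2.6667).

Step 2 — sample covariance matrix, S[i,j] = (1/(n-1)) · Σ_k (x_{k,i} - mean_i) · (x_{k,j} - mean_j), divisor n-1 = 5:
  S[X_1,X_1] = ((-4.1667)·(-4.1667) + (-0.1667)·(-0.1667) + (-3.1667)·(-3.1667) + (1.8333)·(1.8333) + (3.8333)·(3.8333) + (1.8333)·(1.8333)) / 5 = 48.8333/5 = 9.7667
  S[X_1,X_2] = ((-4.1667)·(-2.6667) + (-0.1667)·(-3.6667) + (-3.1667)·(2.3333) + (1.8333)·(0.3333) + (3.8333)·(1.3333) + (1.8333)·(2.3333)) / 5 = 14.3333/5 = 2.8667
  S[X_2,X_2] = ((-2.6667)·(-2.6667) + (-3.6667)·(-3.6667) + (2.3333)·(2.3333) + (0.3333)·(0.3333) + (1.3333)·(1.3333) + (2.3333)·(2.3333)) / 5 = 33.3333/5 = 6.6667
  S = [[9.7667, 2.8667],
 [2.8667, 6.6667]].

Step 3 — invert S. det(S) = 9.7667·6.6667 - (2.8667)² = 56.8933.
  S^{-1} = (1/det) · [[d, -b], [-b, a]] = [[0.1172, -0.0504],
 [-0.0504, 0.1717]].

Step 4 — quadratic form (x̄ - mu_0)^T · S^{-1} · (x̄ - mu_0):
  S^{-1} · (x̄ - mu_0) = (-0.1148, 0.4494),
  (x̄ - mu_0)^T · [...] = (0.1667)·(-0.1148) + (2.6667)·(0.4494) = 1.1792.

Step 5 — scale by n: T² = 6 · 1.1792 = 7.0752.

T² ≈ 7.0752


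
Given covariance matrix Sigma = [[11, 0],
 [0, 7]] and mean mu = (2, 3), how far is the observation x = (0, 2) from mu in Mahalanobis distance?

Step 1 — centre the observation: (x - mu) = (-2, -1).

Step 2 — invert Sigma. det(Sigma) = 11·7 - (0)² = 77.
  Sigma^{-1} = (1/det) · [[d, -b], [-b, a]] = [[0.0909, 0],
 [0, 0.1429]].

Step 3 — form the quadratic (x - mu)^T · Sigma^{-1} · (x - mu):
  Sigma^{-1} · (x - mu) = (-0.1818, -0.1429).
  (x - mu)^T · [Sigma^{-1} · (x - mu)] = (-2)·(-0.1818) + (-1)·(-0.1429) = 0.5065.

Step 4 — take square root: d = √(0.5065) ≈ 0.7117.

d(x, mu) = √(0.5065) ≈ 0.7117


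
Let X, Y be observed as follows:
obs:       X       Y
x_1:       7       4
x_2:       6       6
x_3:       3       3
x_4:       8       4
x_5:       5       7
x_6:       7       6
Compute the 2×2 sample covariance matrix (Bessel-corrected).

Step 1 — column means:
  mean(X) = (7 + 6 + 3 + 8 + 5 + 7) / 6 = 36/6 = 6
  mean(Y) = (4 + 6 + 3 + 4 + 7 + 6) / 6 = 30/6 = 5

Step 2 — sample covariance S[i,j] = (1/(n-1)) · Σ_k (x_{k,i} - mean_i) · (x_{k,j} - mean_j), with n-1 = 5.
  S[X,X] = ((1)·(1) + (0)·(0) + (-3)·(-3) + (2)·(2) + (-1)·(-1) + (1)·(1)) / 5 = 16/5 = 3.2
  S[X,Y] = ((1)·(-1) + (0)·(1) + (-3)·(-2) + (2)·(-1) + (-1)·(2) + (1)·(1)) / 5 = 2/5 = 0.4
  S[Y,Y] = ((-1)·(-1) + (1)·(1) + (-2)·(-2) + (-1)·(-1) + (2)·(2) + (1)·(1)) / 5 = 12/5 = 2.4

S is symmetric (S[j,i] = S[i,j]). Assembling:

S = [[3.2, 0.4],
 [0.4, 2.4]]


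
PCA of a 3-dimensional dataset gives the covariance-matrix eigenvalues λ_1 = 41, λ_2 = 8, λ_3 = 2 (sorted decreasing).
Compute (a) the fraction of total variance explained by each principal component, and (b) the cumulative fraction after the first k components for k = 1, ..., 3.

Step 1 — total variance = trace(Sigma) = Σ λ_i = 41 + 8 + 2 = 51.

Step 2 — fraction explained by component i = λ_i / Σ λ:
  PC1: 41/51 = 0.8039
  PC2: 8/51 = 0.1569
  PC3: 2/51 = 0.0392

Step 3 — cumulative fraction after k components = (λ_1 + ... + λ_k) / Σ λ:
  k = 1: 41/51 = 0.8039
  k = 2: (41 + 8)/51 = 49/51 = 0.9608
  k = 3: (41 + 8 + 2)/51 = 51/51 = 1

Summary (fraction, with percent):

explained: PC1 0.8039 (80.39%), PC2 0.1569 (15.69%), PC3 0.0392 (3.92%);  cumulative: 0.8039, 0.9608, 1


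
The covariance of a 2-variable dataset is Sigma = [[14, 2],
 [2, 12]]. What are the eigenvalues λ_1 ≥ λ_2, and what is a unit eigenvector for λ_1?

Step 1 — characteristic polynomial of 2×2 Sigma:
  det(Sigma - λI) = λ² - trace · λ + det = 0.
  trace = 14 + 12 = 26, det = 14·12 - (2)² = 164.
Step 2 — discriminant:
  Δ = trace² - 4·det = 676 - 656 = 20.
Step 3 — eigenvalues:
  λ = (trace ± √Δ)/2 = (26 ± 4.4721)/2,
  λ_1 = 15.2361,  λ_2 = 10.7639.

Step 4 — unit eigenvector for λ_1: solve (Sigma - λ_1 I)v = 0. First row:
  (14 - 15.2361)·v_x + (2)·v_y = 0, i.e. (-1.2361)·v_x + (2)·v_y = 0,
  so v ∝ (b, λ_1 - a) = (2, 1.2361) = u.
  ||u|| = √((2)² + (1.2361)²) = √(5.5279) ≈ 2.3511,
  v_1 = u/||u|| ≈ (0.8507, 0.5257) (||v_1|| = 1).

λ_1 = 15.2361,  λ_2 = 10.7639;  v_1 ≈ (0.8507, 0.5257)
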